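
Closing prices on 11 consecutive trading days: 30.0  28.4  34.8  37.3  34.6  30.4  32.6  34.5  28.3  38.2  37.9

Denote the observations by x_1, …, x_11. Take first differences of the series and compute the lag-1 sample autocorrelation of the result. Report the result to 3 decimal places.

First differences Δx: -1.6, 6.4, 2.5, -2.7, -4.2, 2.2, 1.9, -6.2, 9.9, -0.3
Mean of differences = 0.7900
Numerator Σ(Δx_t−Δx̄)(Δx_{t+1}−Δx̄) = -79.2061
Denominator Σ(Δx_t−Δx̄)² = 213.4490
r_1(Δx) = -79.2061 / 213.4490 = -0.371

-0.371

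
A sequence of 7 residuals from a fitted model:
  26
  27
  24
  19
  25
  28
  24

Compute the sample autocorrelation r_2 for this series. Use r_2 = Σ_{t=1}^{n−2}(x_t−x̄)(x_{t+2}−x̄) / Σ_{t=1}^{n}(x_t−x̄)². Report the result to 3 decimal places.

-0.645

Mean x̄ = (26 + 27 + 24 + 19 + 25 + 28 + 24)/7 = 24.7143
Deviations from mean: 1.2857, 2.2857, -0.7143, -5.7143, 0.2857, 3.2857, -0.7143
Σ(x_t−x̄)(x_{t+2}−x̄) = (-0.9184) + (-13.0612) + (-0.2041) + (-18.7755) + (-0.2041) = -33.1633
Denominator Σ(x_t−x̄)² = 51.4286
r_2 = -33.1633 / 51.4286 = -0.645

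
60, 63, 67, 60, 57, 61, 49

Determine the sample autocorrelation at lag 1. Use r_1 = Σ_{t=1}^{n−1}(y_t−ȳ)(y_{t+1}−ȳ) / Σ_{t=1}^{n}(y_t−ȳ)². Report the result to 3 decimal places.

Mean ȳ = (60 + 63 + 67 + 60 + 57 + 61 + 49)/7 = 59.5714
Numerator Σ_{t=1}^{6}(y_t−ȳ)(y_{t+1}−ȳ) = 10.2449
Denominator Σ(y_t−ȳ)² = 187.7143
r_1 = 10.2449 / 187.7143 = 0.055

0.055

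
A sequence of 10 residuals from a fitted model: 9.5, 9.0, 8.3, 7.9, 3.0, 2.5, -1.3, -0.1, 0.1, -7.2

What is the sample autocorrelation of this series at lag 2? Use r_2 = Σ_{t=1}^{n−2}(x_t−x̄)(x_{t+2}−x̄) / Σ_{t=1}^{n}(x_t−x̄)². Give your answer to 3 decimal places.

Mean x̄ = (9.5 + 9.0 + 8.3 + 7.9 + 3.0 + 2.5 − 1.3 − 0.1 + 0.1 − 7.2)/10 = 3.1700
Numerator Σ_{t=1}^{8}(x_t−x̄)(x_{t+2}−x̄) = 106.5912
Denominator Σ(x_t−x̄)² = 270.8610
r_2 = 106.5912 / 270.8610 = 0.394

0.394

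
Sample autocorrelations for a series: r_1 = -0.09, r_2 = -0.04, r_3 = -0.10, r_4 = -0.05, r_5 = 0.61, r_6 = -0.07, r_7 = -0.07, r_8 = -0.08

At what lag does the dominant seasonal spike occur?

5

The largest autocorrelation is r_5 = 0.61; the remaining lags stay at or below -0.04.
The dominant spike at lag 5 indicates a seasonal period of 5.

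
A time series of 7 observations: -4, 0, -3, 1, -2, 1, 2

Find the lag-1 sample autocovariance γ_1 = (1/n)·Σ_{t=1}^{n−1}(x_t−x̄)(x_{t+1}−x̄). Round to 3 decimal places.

-1.093

Mean x̄ = (-4 + 0 − 3 + 1 − 2 + 1 + 2)/7 = -0.7143
Deviations: -3.2857, 0.7143, -2.2857, 1.7143, -1.2857, 1.7143, 2.7143
Σ_{t=1}^{6}(x_t−x̄)(x_{t+1}−x̄) = -7.6531
γ_1 = -7.6531 / 7 = -1.093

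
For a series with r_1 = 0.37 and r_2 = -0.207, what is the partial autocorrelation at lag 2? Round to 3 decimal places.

-0.398

φ_{22} = (r_2 − r_1²) / (1 − r_1²)
r_1² = (0.37)² = 0.1369
Numerator = -0.207 − 0.1369 = -0.3439; denominator = 1 − 0.1369 = 0.8631
φ_{22} = -0.3439 / 0.8631 = -0.398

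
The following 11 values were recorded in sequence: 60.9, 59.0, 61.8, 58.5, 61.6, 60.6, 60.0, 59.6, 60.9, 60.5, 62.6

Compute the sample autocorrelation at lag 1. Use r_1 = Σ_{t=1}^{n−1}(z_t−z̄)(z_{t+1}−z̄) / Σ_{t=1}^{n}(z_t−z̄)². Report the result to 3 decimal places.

-0.476

Mean z̄ = (60.9 + 59.0 + 61.8 + 58.5 + 61.6 + 60.6 + 60.0 + 59.6 + 60.9 + 60.5 + 62.6)/11 = 60.5455
Numerator Σ_{t=1}^{10}(z_t−z̄)(z_{t+1}−z̄) = -7.1112
Denominator Σ(z_t−z̄)² = 14.9273
r_1 = -7.1112 / 14.9273 = -0.476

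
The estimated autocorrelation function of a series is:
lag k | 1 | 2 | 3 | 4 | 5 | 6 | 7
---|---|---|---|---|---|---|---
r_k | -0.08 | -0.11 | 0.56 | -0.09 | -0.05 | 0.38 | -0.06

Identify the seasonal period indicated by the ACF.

3

The largest autocorrelation is r_3 = 0.56, with a weaker echo at lag 6 (0.38); the remaining lags stay at or below -0.05.
The dominant spike at lag 3 indicates a seasonal period of 3.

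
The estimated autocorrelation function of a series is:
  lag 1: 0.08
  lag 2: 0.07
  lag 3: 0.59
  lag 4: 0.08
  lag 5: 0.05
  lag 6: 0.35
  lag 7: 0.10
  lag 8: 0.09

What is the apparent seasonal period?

3

The largest autocorrelation is r_3 = 0.59, with a weaker echo at lag 6 (0.35); the remaining lags stay at or below 0.10.
The dominant spike at lag 3 indicates a seasonal period of 3.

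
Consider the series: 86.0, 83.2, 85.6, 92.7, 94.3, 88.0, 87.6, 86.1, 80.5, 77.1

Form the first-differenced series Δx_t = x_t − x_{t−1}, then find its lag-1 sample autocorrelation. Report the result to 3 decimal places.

0.270

First differences Δx: -2.8, 2.4, 7.1, 1.6, -6.3, -0.4, -1.5, -5.6, -3.4
Mean of differences = -0.9889
Numerator Σ(Δx_t−Δx̄)(Δx_{t+1}−Δx̄) = 38.5121
Denominator Σ(Δx_t−Δx̄)² = 142.7889
r_1(Δx) = 38.5121 / 142.7889 = 0.270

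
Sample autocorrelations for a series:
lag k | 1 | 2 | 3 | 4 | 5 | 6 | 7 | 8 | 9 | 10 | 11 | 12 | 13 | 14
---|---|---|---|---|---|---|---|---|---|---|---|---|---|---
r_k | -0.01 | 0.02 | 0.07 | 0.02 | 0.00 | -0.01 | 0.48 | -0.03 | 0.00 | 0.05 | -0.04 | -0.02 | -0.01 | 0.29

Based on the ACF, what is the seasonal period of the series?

The largest autocorrelation is r_7 = 0.48, with a weaker echo at lag 14 (0.29); the remaining lags stay at or below 0.07.
The dominant spike at lag 7 indicates a seasonal period of 7.

7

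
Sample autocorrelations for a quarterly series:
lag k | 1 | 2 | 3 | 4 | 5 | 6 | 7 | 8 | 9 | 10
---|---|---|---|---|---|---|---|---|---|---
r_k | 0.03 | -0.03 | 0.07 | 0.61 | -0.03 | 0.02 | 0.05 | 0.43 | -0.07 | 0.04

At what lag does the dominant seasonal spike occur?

4

The largest autocorrelation is r_4 = 0.61, with a weaker echo at lag 8 (0.43); the remaining lags stay at or below 0.07.
The dominant spike at lag 4 indicates a seasonal period of 4.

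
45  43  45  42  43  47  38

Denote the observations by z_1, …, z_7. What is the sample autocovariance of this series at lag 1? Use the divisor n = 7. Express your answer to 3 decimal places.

Mean z̄ = (45 + 43 + 45 + 42 + 43 + 47 + 38)/7 = 43.2857
Deviations: 1.7143, -0.2857, 1.7143, -1.2857, -0.2857, 3.7143, -5.2857
Σ_{t=1}^{6}(z_t−z̄)(z_{t+1}−z̄) = -23.5102
γ_1 = -23.5102 / 7 = -3.359

-3.359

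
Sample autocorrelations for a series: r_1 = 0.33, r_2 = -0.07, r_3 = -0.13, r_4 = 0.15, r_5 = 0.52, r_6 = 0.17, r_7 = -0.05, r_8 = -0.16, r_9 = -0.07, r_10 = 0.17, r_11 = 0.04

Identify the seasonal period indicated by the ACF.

5

The largest autocorrelation is r_5 = 0.52; the remaining lags stay at or below 0.33.
The dominant spike at lag 5 indicates a seasonal period of 5.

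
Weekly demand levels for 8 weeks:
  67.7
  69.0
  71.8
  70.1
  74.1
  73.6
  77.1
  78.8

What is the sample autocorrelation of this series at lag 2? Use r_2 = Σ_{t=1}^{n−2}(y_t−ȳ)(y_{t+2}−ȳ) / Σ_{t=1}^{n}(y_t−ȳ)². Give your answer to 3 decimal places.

Mean ȳ = (67.7 + 69.0 + 71.8 + 70.1 + 74.1 + 73.6 + 77.1 + 78.8)/8 = 72.7750
Deviations from mean: -5.0750, -3.7750, -0.9750, -2.6750, 1.3250, 0.8250, 4.3250, 6.0250
Numerator Σ_{t=1}^{6}(y_t−ȳ)(y_{t+2}−ȳ) = 22.2488
Denominator Σ(y_t−ȳ)² = 105.5550
r_2 = 22.2488 / 105.5550 = 0.211

0.211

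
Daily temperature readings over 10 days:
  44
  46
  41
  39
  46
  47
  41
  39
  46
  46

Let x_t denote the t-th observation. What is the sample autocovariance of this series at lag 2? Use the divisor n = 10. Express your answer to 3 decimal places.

-7.400

Mean x̄ = (44 + 46 + 41 + 39 + 46 + 47 + 41 + 39 + 46 + 46)/10 = 43.5000
Σ_{t=1}^{8}(x_t−x̄)(x_{t+2}−x̄) = -74.0000
γ_2 = -74.0000 / 10 = -7.400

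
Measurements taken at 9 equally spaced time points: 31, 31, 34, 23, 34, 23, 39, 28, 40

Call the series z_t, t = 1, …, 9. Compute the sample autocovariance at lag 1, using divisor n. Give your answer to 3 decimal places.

-20.553

Mean z̄ = (31 + 31 + 34 + 23 + 34 + 23 + 39 + 28 + 40)/9 = 31.4444
Σ_{t=1}^{8}(z_t−z̄)(z_{t+1}−z̄) = -184.9753
γ_1 = -184.9753 / 9 = -20.553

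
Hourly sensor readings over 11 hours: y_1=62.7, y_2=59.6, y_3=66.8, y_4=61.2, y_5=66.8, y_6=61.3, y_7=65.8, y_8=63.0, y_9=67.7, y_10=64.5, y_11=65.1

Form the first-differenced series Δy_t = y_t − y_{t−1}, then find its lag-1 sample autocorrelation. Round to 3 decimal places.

-0.902

First differences Δy: -3.1, 7.2, -5.6, 5.6, -5.5, 4.5, -2.8, 4.7, -3.2, 0.6
Mean of differences = 0.2400
Numerator Σ(Δy_t−Δȳ)(Δy_{t+1}−Δȳ) = -193.5036
Denominator Σ(Δy_t−Δȳ)² = 214.6240
r_1(Δy) = -193.5036 / 214.6240 = -0.902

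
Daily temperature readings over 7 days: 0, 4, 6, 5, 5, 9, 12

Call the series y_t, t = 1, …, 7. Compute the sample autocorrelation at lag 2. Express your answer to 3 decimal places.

-0.084

Mean ȳ = (0 + 4 + 6 + 5 + 5 + 9 + 12)/7 = 5.8571
Deviations from mean: -5.8571, -1.8571, 0.1429, -0.8571, -0.8571, 3.1429, 6.1429
Numerator Σ_{t=1}^{5}(y_t−ȳ)(y_{t+2}−ȳ) = -7.3265
Denominator Σ(y_t−ȳ)² = 86.8571
r_2 = -7.3265 / 86.8571 = -0.084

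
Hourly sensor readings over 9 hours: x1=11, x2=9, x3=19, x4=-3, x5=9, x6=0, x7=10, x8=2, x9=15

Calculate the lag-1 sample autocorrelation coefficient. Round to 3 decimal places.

-0.483

Mean x̄ = (11 + 9 + 19 − 3 + 9 + 0 + 10 + 2 + 15)/9 = 8.0000
Numerator Σ_{t=1}^{8}(x_t−x̄)(x_{t+1}−x̄) = -196.0000
Denominator Σ(x_t−x̄)² = 406.0000
r_1 = -196.0000 / 406.0000 = -0.483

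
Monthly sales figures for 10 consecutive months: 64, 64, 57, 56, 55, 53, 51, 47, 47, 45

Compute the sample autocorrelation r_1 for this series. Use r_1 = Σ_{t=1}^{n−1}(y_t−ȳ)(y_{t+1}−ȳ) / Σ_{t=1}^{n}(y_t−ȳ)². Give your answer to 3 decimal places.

0.677

Mean ȳ = (64 + 64 + 57 + 56 + 55 + 53 + 51 + 47 + 47 + 45)/10 = 53.9000
Numerator Σ_{t=1}^{9}(y_t−ȳ)(y_{t+1}−ȳ) = 272.7900
Denominator Σ(y_t−ȳ)² = 402.9000
r_1 = 272.7900 / 402.9000 = 0.677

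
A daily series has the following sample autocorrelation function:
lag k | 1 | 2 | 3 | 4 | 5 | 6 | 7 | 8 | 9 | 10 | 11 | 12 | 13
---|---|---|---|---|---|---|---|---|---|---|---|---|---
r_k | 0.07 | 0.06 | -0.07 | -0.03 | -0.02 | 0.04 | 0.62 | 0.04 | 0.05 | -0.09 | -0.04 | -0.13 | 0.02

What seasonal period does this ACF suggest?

7

The largest autocorrelation is r_7 = 0.62; the remaining lags stay at or below 0.07.
The dominant spike at lag 7 indicates a seasonal period of 7.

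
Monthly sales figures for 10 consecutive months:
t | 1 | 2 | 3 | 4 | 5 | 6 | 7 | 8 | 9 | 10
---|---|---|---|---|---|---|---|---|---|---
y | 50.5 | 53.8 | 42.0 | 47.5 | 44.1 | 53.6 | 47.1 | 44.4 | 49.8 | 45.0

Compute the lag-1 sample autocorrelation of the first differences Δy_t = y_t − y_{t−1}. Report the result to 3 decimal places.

-0.637

First differences Δy: 3.3, -11.8, 5.5, -3.4, 9.5, -6.5, -2.7, 5.4, -4.8
Mean of differences = -0.6111
Numerator Σ(Δy_t−Δȳ)(Δy_{t+1}−Δȳ) = -242.3579
Denominator Σ(Δy_t−Δȳ)² = 380.5689
r_1(Δy) = -242.3579 / 380.5689 = -0.637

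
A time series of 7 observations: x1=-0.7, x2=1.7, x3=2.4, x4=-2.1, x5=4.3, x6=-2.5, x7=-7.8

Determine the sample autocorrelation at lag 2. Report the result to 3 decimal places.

-0.219

Mean x̄ = (-0.7 + 1.7 + 2.4 − 2.1 + 4.3 − 2.5 − 7.8)/7 = -0.6714
Deviations from mean: -0.0286, 2.3714, 3.0714, -1.4286, 4.9714, -1.8286, -7.1286
Σ(x_t−x̄)(x_{t+2}−x̄) = (-0.0878) + (-3.3878) + (15.2694) + (2.6122) + (-35.4392) = -21.0331
Denominator Σ(x_t−x̄)² = 95.9743
r_2 = -21.0331 / 95.9743 = -0.219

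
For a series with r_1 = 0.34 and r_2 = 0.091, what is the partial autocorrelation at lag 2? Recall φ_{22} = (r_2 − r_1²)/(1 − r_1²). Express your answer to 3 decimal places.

φ_{22} = (r_2 − r_1²) / (1 − r_1²)
r_1² = (0.34)² = 0.1156
Numerator = 0.091 − 0.1156 = -0.0246; denominator = 1 − 0.1156 = 0.8844
φ_{22} = -0.0246 / 0.8844 = -0.028

-0.028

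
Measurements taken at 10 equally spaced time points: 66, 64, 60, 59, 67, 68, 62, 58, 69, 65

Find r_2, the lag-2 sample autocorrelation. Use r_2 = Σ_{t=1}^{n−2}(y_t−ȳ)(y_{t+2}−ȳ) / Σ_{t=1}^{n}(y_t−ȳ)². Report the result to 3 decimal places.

-0.650

Mean ȳ = (66 + 64 + 60 + 59 + 67 + 68 + 62 + 58 + 69 + 65)/10 = 63.8000
Numerator Σ_{t=1}^{8}(y_t−ȳ)(y_{t+2}−ȳ) = -88.0800
Denominator Σ(y_t−ȳ)² = 135.6000
r_2 = -88.0800 / 135.6000 = -0.650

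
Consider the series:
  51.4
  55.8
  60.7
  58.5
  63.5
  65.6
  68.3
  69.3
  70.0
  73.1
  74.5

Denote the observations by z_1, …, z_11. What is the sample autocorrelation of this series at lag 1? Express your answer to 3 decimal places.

Mean z̄ = (51.4 + 55.8 + 60.7 + 58.5 + 63.5 + 65.6 + 68.3 + 69.3 + 70.0 + 73.1 + 74.5)/11 = 64.6091
Numerator Σ_{t=1}^{10}(z_t−z̄)(z_{t+1}−z̄) = 356.3690
Denominator Σ(z_t−z̄)² = 541.5091
r_1 = 356.3690 / 541.5091 = 0.658

0.658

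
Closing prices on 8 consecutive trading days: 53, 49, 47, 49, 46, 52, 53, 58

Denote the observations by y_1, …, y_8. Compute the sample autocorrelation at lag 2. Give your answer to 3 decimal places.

Mean ȳ = (53 + 49 + 47 + 49 + 46 + 52 + 53 + 58)/8 = 50.8750
Σ(y_t−ȳ)(y_{t+2}−ȳ) = (-8.2344) + (3.5156) + (18.8906) + (-2.1094) + (-10.3594) + (8.0156) = 9.7188
Denominator Σ(y_t−ȳ)² = 106.8750
r_2 = 9.7188 / 106.8750 = 0.091

0.091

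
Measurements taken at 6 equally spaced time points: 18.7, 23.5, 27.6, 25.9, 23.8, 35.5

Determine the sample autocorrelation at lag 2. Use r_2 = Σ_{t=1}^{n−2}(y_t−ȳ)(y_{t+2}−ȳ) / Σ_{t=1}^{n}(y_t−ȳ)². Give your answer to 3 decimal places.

-0.100

Mean ȳ = (18.7 + 23.5 + 27.6 + 25.9 + 23.8 + 35.5)/6 = 25.8333
Deviations from mean: -7.1333, -2.3333, 1.7667, 0.0667, -2.0333, 9.6667
Σ(y_t−ȳ)(y_{t+2}−ȳ) = (-12.6022) + (-0.1556) + (-3.5922) + (0.6444) = -15.7056
Denominator Σ(y_t−ȳ)² = 157.0333
r_2 = -15.7056 / 157.0333 = -0.100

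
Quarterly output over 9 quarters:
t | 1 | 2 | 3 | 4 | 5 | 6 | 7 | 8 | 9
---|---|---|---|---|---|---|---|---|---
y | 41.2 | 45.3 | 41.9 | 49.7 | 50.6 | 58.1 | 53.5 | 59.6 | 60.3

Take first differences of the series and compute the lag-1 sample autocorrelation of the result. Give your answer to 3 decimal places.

-0.782

First differences Δy: 4.1, -3.4, 7.8, 0.9, 7.5, -4.6, 6.1, 0.7
Mean of differences = 2.3875
Numerator Σ(Δy_t−Δȳ)(Δy_{t+1}−Δȳ) = -124.8214
Denominator Σ(Δy_t−Δȳ)² = 159.5288
r_1(Δy) = -124.8214 / 159.5288 = -0.782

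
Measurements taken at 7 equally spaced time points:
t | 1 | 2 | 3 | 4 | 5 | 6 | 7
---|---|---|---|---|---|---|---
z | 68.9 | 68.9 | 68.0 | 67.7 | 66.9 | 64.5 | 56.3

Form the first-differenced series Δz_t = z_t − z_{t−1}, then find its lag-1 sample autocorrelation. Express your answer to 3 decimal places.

0.176

First differences Δz: 0.0, -0.9, -0.3, -0.8, -2.4, -8.2
Mean of differences = -2.1000
Numerator Σ(Δz_t−Δz̄)(Δz_{t+1}−Δz̄) = 8.4600
Denominator Σ(Δz_t−Δz̄)² = 48.0800
r_1(Δz) = 8.4600 / 48.0800 = 0.176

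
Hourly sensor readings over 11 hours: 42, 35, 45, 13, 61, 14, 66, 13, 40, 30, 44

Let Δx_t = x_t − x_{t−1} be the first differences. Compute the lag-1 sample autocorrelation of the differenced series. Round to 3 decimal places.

-0.918

First differences Δx: -7, 10, -32, 48, -47, 52, -53, 27, -10, 14
Mean of differences = 0.2000
Numerator Σ(Δx_t−Δx̄)(Δx_{t+1}−Δx̄) = -11222.0400
Denominator Σ(Δx_t−Δx̄)² = 12223.6000
r_1(Δx) = -11222.0400 / 12223.6000 = -0.918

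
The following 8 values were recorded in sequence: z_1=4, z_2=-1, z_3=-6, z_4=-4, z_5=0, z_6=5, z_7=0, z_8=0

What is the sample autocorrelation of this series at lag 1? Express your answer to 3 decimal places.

Mean z̄ = (4 − 1 − 6 − 4 + 0 + 5 + 0 + 0)/8 = -0.2500
Deviations from mean: 4.2500, -0.7500, -5.7500, -3.7500, 0.2500, 5.2500, 0.2500, 0.2500
Σ(z_t−z̄)(z_{t+1}−z̄) = (-3.1875) + (4.3125) + (21.5625) + (-0.9375) + (1.3125) + (1.3125) + (0.0625) = 24.4375
Denominator Σ(z_t−z̄)² = 93.5000
r_1 = 24.4375 / 93.5000 = 0.261

0.261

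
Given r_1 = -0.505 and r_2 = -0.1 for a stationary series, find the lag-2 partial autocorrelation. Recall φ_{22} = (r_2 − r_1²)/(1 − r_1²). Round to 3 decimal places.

φ_{22} = (r_2 − r_1²) / (1 − r_1²)
r_1² = (-0.505)² = 0.255025
Numerator = -0.1 − 0.2550 = -0.3550; denominator = 1 − 0.2550 = 0.7450
φ_{22} = -0.3550 / 0.7450 = -0.477

-0.477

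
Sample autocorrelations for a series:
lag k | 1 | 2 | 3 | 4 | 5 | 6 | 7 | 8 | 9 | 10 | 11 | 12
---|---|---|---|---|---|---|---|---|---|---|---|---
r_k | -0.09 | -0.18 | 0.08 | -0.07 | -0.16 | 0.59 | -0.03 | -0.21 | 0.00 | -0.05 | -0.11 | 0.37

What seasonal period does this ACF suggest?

6

The largest autocorrelation is r_6 = 0.59, with a weaker echo at lag 12 (0.37); the remaining lags stay at or below 0.08.
The dominant spike at lag 6 indicates a seasonal period of 6.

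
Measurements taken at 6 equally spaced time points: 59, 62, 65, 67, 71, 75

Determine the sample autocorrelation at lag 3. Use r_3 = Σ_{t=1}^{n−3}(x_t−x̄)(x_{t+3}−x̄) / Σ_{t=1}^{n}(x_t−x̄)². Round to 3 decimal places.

Mean x̄ = (59 + 62 + 65 + 67 + 71 + 75)/6 = 66.5000
Deviations from mean: -7.5000, -4.5000, -1.5000, 0.5000, 4.5000, 8.5000
Numerator Σ_{t=1}^{3}(x_t−x̄)(x_{t+3}−x̄) = -36.7500
Denominator Σ(x_t−x̄)² = 171.5000
r_3 = -36.7500 / 171.5000 = -0.214

-0.214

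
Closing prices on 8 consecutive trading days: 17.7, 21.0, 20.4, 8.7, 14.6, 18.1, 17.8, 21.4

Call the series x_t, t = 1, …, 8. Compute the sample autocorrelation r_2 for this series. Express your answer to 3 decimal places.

-0.350

Mean x̄ = (17.7 + 21.0 + 20.4 + 8.7 + 14.6 + 18.1 + 17.8 + 21.4)/8 = 17.4625
Σ(x_t−x̄)(x_{t+2}−x̄) = (0.6977) + (-30.9973) + (-8.4086) + (-5.5861) + (-0.9661) + (2.5102) = -42.7503
Denominator Σ(x_t−x̄)² = 122.1988
r_2 = -42.7503 / 122.1988 = -0.350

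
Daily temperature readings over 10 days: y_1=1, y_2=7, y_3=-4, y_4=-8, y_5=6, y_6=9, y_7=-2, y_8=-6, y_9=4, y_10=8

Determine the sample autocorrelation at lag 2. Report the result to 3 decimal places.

-0.798

Mean ȳ = (1 + 7 − 4 − 8 + 6 + 9 − 2 − 6 + 4 + 8)/10 = 1.5000
Numerator Σ_{t=1}^{8}(y_t−ȳ)(y_{t+2}−ȳ) = -275.0000
Denominator Σ(y_t−ȳ)² = 344.5000
r_2 = -275.0000 / 344.5000 = -0.798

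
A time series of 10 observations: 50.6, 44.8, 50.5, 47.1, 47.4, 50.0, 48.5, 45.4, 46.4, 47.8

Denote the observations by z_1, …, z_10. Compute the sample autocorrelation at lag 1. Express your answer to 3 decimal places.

-0.414

Mean z̄ = (50.6 + 44.8 + 50.5 + 47.1 + 47.4 + 50.0 + 48.5 + 45.4 + 46.4 + 47.8)/10 = 47.8500
Numerator Σ_{t=1}^{9}(z_t−z̄)(z_{t+1}−z̄) = -15.6575
Denominator Σ(z_t−z̄)² = 37.8050
r_1 = -15.6575 / 37.8050 = -0.414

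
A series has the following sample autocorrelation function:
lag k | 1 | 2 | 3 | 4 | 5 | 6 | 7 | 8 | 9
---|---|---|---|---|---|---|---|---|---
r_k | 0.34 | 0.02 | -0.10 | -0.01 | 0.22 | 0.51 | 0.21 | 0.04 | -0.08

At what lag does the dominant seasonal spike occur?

The largest autocorrelation is r_6 = 0.51; the remaining lags stay at or below 0.34. The elevated value at lag 1 (0.34), dropping to 0.02 at lag 2, reflects decaying short-term dependence rather than seasonality.
The dominant spike at lag 6 indicates a seasonal period of 6.

6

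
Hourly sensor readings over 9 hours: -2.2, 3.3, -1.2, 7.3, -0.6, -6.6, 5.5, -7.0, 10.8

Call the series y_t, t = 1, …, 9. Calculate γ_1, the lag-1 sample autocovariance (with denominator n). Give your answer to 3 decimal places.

-19.177

Mean ȳ = (-2.2 + 3.3 − 1.2 + 7.3 − 0.6 − 6.6 + 5.5 − 7.0 + 10.8)/9 = 1.0333
Σ_{t=1}^{8}(y_t−ȳ)(y_{t+1}−ȳ) = -172.5911
γ_1 = -172.5911 / 9 = -19.177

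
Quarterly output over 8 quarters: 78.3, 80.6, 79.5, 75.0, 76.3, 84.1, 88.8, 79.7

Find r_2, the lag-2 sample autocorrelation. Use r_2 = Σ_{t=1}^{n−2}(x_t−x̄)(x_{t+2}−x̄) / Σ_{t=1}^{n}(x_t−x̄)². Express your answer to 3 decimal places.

Mean x̄ = (78.3 + 80.6 + 79.5 + 75.0 + 76.3 + 84.1 + 88.8 + 79.7)/8 = 80.2875
Deviations from mean: -1.9875, 0.3125, -0.7875, -5.2875, -3.9875, 3.8125, 8.5125, -0.5875
Σ(x_t−x̄)(x_{t+2}−x̄) = (1.5652) + (-1.6523) + (3.1402) + (-20.1586) + (-33.9436) + (-2.2398) = -53.2891
Denominator Σ(x_t−x̄)² = 135.8688
r_2 = -53.2891 / 135.8688 = -0.392

-0.392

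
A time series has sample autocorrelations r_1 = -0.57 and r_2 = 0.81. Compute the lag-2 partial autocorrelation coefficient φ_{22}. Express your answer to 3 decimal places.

φ_{22} = (r_2 − r_1²) / (1 − r_1²)
r_1² = (-0.57)² = 0.3249
Numerator = 0.81 − 0.3249 = 0.4851; denominator = 1 − 0.3249 = 0.6751
φ_{22} = 0.4851 / 0.6751 = 0.719

0.719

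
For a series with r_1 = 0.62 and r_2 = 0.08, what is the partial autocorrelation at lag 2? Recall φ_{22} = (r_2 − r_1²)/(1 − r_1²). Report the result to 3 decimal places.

-0.494

φ_{22} = (r_2 − r_1²) / (1 − r_1²)
r_1² = (0.62)² = 0.3844
Numerator = 0.08 − 0.3844 = -0.3044; denominator = 1 − 0.3844 = 0.6156
φ_{22} = -0.3044 / 0.6156 = -0.494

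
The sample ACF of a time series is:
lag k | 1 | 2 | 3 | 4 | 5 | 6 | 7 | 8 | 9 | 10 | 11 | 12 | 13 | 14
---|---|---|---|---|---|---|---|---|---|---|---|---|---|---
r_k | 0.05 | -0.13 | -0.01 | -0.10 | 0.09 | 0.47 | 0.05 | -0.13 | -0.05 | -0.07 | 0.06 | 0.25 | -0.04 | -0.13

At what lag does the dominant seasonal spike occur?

The largest autocorrelation is r_6 = 0.47, with a weaker echo at lag 12 (0.25); the remaining lags stay at or below 0.09.
The dominant spike at lag 6 indicates a seasonal period of 6.

6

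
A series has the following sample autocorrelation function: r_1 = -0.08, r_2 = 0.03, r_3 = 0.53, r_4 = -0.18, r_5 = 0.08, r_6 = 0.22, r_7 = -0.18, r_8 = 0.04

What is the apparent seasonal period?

The largest autocorrelation is r_3 = 0.53, with a weaker echo at lag 6 (0.22); the remaining lags stay at or below 0.08.
The dominant spike at lag 3 indicates a seasonal period of 3.

3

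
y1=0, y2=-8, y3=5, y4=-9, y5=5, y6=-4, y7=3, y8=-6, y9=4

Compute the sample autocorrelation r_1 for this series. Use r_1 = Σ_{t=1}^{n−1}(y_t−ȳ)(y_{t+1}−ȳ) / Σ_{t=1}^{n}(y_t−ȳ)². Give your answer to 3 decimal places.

-0.846

Mean ȳ = (0 − 8 + 5 − 9 + 5 − 4 + 3 − 6 + 4)/9 = -1.1111
Numerator Σ_{t=1}^{8}(y_t−ȳ)(y_{t+1}−ȳ) = -220.7901
Denominator Σ(y_t−ȳ)² = 260.8889
r_1 = -220.7901 / 260.8889 = -0.846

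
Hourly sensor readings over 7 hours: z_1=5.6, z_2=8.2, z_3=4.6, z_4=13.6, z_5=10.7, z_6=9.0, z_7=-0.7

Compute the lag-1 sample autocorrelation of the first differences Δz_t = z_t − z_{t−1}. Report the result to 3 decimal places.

First differences Δz: 2.6, -3.6, 9.0, -2.9, -1.7, -9.7
Mean of differences = -1.0500
Numerator Σ(Δz_t−Δz̄)(Δz_{t+1}−Δz̄) = -46.7025
Denominator Σ(Δz_t−Δz̄)² = 199.4950
r_1(Δz) = -46.7025 / 199.4950 = -0.234

-0.234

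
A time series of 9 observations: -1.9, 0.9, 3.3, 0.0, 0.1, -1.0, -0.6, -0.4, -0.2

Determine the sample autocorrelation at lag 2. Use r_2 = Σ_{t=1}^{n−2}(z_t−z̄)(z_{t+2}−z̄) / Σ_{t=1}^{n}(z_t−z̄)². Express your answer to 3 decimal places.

-0.327

Mean z̄ = (-1.9 + 0.9 + 3.3 + 0.0 + 0.1 − 1.0 − 0.6 − 0.4 − 0.2)/9 = 0.0222
Σ(z_t−z̄)(z_{t+2}−z̄) = (-6.3006) + (-0.0195) + (0.2549) + (0.0227) + (-0.0484) + (0.4316) + (0.1383) = -5.5210
Denominator Σ(z_t−z̄)² = 16.8756
r_2 = -5.5210 / 16.8756 = -0.327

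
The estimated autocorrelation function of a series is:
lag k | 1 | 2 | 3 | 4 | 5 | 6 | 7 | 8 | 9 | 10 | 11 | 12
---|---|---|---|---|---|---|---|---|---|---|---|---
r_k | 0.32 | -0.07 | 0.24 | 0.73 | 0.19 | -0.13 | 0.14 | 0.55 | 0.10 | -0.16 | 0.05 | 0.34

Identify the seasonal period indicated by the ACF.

4

The largest autocorrelation is r_4 = 0.73, with weaker echoes at lags 8 (0.55) and 12 (0.34); the remaining lags stay at or below 0.32.
The dominant spike at lag 4 indicates a seasonal period of 4.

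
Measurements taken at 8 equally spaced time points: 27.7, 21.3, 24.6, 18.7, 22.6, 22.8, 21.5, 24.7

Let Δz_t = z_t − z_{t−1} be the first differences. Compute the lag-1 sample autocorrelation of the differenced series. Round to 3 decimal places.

First differences Δz: -6.4, 3.3, -5.9, 3.9, 0.2, -1.3, 3.2
Mean of differences = -0.4286
Numerator Σ(Δz_t−Δz̄)(Δz_{t+1}−Δz̄) = -67.3380
Denominator Σ(Δz_t−Δz̄)² = 112.5543
r_1(Δz) = -67.3380 / 112.5543 = -0.598

-0.598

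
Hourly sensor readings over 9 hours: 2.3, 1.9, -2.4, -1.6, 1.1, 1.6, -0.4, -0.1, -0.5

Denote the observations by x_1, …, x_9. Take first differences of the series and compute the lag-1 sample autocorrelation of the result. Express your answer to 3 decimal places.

-0.025

First differences Δx: -0.4, -4.3, 0.8, 2.7, 0.5, -2.0, 0.3, -0.4
Mean of differences = -0.3500
Numerator Σ(Δx_t−Δx̄)(Δx_{t+1}−Δx̄) = -0.7525
Denominator Σ(Δx_t−Δx̄)² = 30.1000
r_1(Δx) = -0.7525 / 30.1000 = -0.025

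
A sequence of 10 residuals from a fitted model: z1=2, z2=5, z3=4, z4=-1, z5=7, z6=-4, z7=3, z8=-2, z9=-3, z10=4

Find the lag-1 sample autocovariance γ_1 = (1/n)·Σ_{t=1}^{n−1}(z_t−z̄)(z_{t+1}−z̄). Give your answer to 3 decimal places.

Mean z̄ = (2 + 5 + 4 − 1 + 7 − 4 + 3 − 2 − 3 + 4)/10 = 1.5000
Σ_{t=1}^{9}(z_t−z̄)(z_{t+1}−z̄) = -48.7500
γ_1 = -48.7500 / 10 = -4.875

-4.875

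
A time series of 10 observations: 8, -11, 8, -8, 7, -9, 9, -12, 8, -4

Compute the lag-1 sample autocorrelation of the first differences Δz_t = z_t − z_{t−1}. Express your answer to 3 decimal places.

-0.889

First differences Δz: -19, 19, -16, 15, -16, 18, -21, 20, -12
Mean of differences = -1.3333
Numerator Σ(Δz_t−Δz̄)(Δz_{t+1}−Δz̄) = -2447.4444
Denominator Σ(Δz_t−Δz̄)² = 2752.0000
r_1(Δz) = -2447.4444 / 2752.0000 = -0.889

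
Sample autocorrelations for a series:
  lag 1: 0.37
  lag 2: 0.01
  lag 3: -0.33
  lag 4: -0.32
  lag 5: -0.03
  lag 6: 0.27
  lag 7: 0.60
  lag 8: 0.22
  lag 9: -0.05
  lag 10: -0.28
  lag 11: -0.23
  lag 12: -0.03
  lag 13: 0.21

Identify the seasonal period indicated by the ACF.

7

The largest autocorrelation is r_7 = 0.60; the remaining lags stay at or below 0.37. The elevated value at lag 1 (0.37), dropping to 0.01 at lag 2, reflects decaying short-term dependence rather than seasonality.
The dominant spike at lag 7 indicates a seasonal period of 7.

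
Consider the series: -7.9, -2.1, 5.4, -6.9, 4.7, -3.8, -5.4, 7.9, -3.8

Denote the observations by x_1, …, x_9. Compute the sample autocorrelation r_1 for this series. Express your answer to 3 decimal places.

-0.505

Mean x̄ = (-7.9 − 2.1 + 5.4 − 6.9 + 4.7 − 3.8 − 5.4 + 7.9 − 3.8)/9 = -1.3222
Numerator Σ_{t=1}^{8}(x_t−x̄)(x_{t+1}−x̄) = -136.4727
Denominator Σ(x_t−x̄)² = 270.3956
r_1 = -136.4727 / 270.3956 = -0.505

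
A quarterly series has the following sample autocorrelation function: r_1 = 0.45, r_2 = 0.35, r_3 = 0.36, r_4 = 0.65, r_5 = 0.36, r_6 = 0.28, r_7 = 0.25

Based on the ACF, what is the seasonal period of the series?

The largest autocorrelation is r_4 = 0.65; the remaining lags stay at or below 0.45. The elevated value at lag 1 (0.45), dropping to 0.35 at lag 2, reflects decaying short-term dependence rather than seasonality.
The dominant spike at lag 4 indicates a seasonal period of 4.

4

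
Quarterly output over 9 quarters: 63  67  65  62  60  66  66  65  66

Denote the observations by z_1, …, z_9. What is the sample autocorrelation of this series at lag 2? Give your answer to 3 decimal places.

-0.401

Mean z̄ = (63 + 67 + 65 + 62 + 60 + 66 + 66 + 65 + 66)/9 = 64.4444
Σ(z_t−z̄)(z_{t+2}−z̄) = (-0.8025) + (-6.2469) + (-2.4691) + (-3.8025) + (-6.9136) + (0.8642) + (2.4198) = -16.9506
Denominator Σ(z_t−z̄)² = 42.2222
r_2 = -16.9506 / 42.2222 = -0.401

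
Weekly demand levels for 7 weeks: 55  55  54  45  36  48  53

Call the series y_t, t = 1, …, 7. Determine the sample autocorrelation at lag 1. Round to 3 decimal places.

0.369

Mean ȳ = (55 + 55 + 54 + 45 + 36 + 48 + 53)/7 = 49.4286
Deviations from mean: 5.5714, 5.5714, 4.5714, -4.4286, -13.4286, -1.4286, 3.5714
Numerator Σ_{t=1}^{6}(y_t−ȳ)(y_{t+1}−ȳ) = 109.8163
Denominator Σ(y_t−ȳ)² = 297.7143
r_1 = 109.8163 / 297.7143 = 0.369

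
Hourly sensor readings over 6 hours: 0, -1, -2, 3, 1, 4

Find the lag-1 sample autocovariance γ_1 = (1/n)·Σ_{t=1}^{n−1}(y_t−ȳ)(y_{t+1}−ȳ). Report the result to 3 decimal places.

Mean ȳ = (0 − 1 − 2 + 3 + 1 + 4)/6 = 0.8333
Deviations: -0.8333, -1.8333, -2.8333, 2.1667, 0.1667, 3.1667
Σ_{t=1}^{5}(y_t−ȳ)(y_{t+1}−ȳ) = 1.4722
γ_1 = 1.4722 / 6 = 0.245

0.245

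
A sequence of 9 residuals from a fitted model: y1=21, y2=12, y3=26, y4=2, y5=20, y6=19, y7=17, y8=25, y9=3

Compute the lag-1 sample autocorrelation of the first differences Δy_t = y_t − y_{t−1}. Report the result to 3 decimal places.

First differences Δy: -9, 14, -24, 18, -1, -2, 8, -22
Mean of differences = -2.2500
Numerator Σ(Δy_t−Δȳ)(Δy_{t+1}−Δȳ) = -1077.8125
Denominator Σ(Δy_t−Δȳ)² = 1689.5000
r_1(Δy) = -1077.8125 / 1689.5000 = -0.638

-0.638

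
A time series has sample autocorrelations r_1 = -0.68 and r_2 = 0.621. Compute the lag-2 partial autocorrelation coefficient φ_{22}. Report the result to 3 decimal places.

0.295

φ_{22} = (r_2 − r_1²) / (1 − r_1²)
r_1² = (-0.68)² = 0.4624
Numerator = 0.621 − 0.4624 = 0.1586; denominator = 1 − 0.4624 = 0.5376
φ_{22} = 0.1586 / 0.5376 = 0.295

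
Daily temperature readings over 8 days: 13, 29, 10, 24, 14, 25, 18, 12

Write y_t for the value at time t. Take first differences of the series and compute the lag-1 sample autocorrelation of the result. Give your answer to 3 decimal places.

-0.766

First differences Δy: 16, -19, 14, -10, 11, -7, -6
Mean of differences = -0.1429
Numerator Σ(Δy_t−Δȳ)(Δy_{t+1}−Δȳ) = -856.5918
Denominator Σ(Δy_t−Δȳ)² = 1118.8571
r_1(Δy) = -856.5918 / 1118.8571 = -0.766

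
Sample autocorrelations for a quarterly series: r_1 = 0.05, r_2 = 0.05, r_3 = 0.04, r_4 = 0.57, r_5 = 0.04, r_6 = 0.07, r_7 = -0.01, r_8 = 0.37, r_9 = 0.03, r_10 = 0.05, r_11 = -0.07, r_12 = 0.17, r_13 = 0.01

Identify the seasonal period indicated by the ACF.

The largest autocorrelation is r_4 = 0.57, with weaker echoes at lags 8 (0.37) and 12 (0.17); the remaining lags stay at or below 0.07.
The dominant spike at lag 4 indicates a seasonal period of 4.

4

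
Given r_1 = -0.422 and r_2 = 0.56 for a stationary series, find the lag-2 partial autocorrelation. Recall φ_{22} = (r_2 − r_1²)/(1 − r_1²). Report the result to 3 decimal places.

φ_{22} = (r_2 − r_1²) / (1 − r_1²)
r_1² = (-0.422)² = 0.178084
Numerator = 0.56 − 0.1781 = 0.3819; denominator = 1 − 0.1781 = 0.8219
φ_{22} = 0.3819 / 0.8219 = 0.465

0.465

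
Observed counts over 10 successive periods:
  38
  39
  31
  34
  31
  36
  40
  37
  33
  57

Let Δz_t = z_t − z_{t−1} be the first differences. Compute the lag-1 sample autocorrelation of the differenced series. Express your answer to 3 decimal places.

First differences Δz: 1, -8, 3, -3, 5, 4, -3, -4, 24
Mean of differences = 2.1111
Numerator Σ(Δz_t−Δz̄)(Δz_{t+1}−Δz̄) = -123.7901
Denominator Σ(Δz_t−Δz̄)² = 684.8889
r_1(Δz) = -123.7901 / 684.8889 = -0.181

-0.181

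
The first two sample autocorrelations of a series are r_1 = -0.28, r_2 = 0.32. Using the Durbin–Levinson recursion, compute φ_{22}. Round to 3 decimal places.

φ_{22} = (r_2 − r_1²) / (1 − r_1²)
r_1² = (-0.28)² = 0.0784
Numerator = 0.32 − 0.0784 = 0.2416; denominator = 1 − 0.0784 = 0.9216
φ_{22} = 0.2416 / 0.9216 = 0.262

0.262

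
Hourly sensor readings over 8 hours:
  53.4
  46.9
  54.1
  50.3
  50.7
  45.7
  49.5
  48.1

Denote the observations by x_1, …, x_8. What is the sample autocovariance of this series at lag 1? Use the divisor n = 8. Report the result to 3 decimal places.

Mean x̄ = (53.4 + 46.9 + 54.1 + 50.3 + 50.7 + 45.7 + 49.5 + 48.1)/8 = 49.8375
Σ_{t=1}^{7}(x_t−x̄)(x_{t+1}−x̄) = -22.2014
γ_1 = -22.2014 / 8 = -2.775

-2.775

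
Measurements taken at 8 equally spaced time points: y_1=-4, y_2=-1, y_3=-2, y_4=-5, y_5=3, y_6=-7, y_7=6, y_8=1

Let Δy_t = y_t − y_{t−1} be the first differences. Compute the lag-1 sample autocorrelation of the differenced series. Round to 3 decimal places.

-0.815

First differences Δy: 3, -1, -3, 8, -10, 13, -5
Mean of differences = 0.7143
Numerator Σ(Δy_t−Δȳ)(Δy_{t+1}−Δȳ) = -304.5102
Denominator Σ(Δy_t−Δȳ)² = 373.4286
r_1(Δy) = -304.5102 / 373.4286 = -0.815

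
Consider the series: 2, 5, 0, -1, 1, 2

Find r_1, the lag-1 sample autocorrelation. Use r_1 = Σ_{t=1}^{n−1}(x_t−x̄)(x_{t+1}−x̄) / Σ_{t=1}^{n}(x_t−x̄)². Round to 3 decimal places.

0.058

Mean x̄ = (2 + 5 + 0 − 1 + 1 + 2)/6 = 1.5000
Numerator Σ_{t=1}^{5}(x_t−x̄)(x_{t+1}−x̄) = 1.2500
Denominator Σ(x_t−x̄)² = 21.5000
r_1 = 1.2500 / 21.5000 = 0.058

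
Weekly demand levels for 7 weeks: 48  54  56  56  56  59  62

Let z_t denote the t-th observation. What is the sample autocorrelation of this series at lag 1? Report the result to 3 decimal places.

Mean z̄ = (48 + 54 + 56 + 56 + 56 + 59 + 62)/7 = 55.8571
Deviations from mean: -7.8571, -1.8571, 0.1429, 0.1429, 0.1429, 3.1429, 6.1429
Σ(z_t−z̄)(z_{t+1}−z̄) = (14.5918) + (-0.2653) + (0.0204) + (0.0204) + (0.4490) + (19.3061) = 34.1224
Denominator Σ(z_t−z̄)² = 112.8571
r_1 = 34.1224 / 112.8571 = 0.302

0.302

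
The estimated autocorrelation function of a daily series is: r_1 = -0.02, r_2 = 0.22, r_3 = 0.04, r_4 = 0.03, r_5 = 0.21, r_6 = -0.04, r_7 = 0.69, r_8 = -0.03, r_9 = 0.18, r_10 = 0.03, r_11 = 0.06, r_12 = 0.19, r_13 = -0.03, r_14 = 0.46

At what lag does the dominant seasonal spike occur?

7

The largest autocorrelation is r_7 = 0.69, with a weaker echo at lag 14 (0.46); the remaining lags stay at or below 0.22.
The dominant spike at lag 7 indicates a seasonal period of 7.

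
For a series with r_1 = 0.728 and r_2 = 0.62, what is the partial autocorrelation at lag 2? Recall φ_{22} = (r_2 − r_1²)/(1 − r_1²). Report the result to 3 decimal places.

φ_{22} = (r_2 − r_1²) / (1 − r_1²)
r_1² = (0.728)² = 0.529984
Numerator = 0.62 − 0.5300 = 0.0900; denominator = 1 − 0.5300 = 0.4700
φ_{22} = 0.0900 / 0.4700 = 0.192

0.192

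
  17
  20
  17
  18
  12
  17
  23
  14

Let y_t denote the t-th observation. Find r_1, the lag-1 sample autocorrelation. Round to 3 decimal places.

Mean ȳ = (17 + 20 + 17 + 18 + 12 + 17 + 23 + 14)/8 = 17.2500
Σ(y_t−ȳ)(y_{t+1}−ȳ) = (-0.6875) + (-0.6875) + (-0.1875) + (-3.9375) + (1.3125) + (-1.4375) + (-18.6875) = -24.3125
Denominator Σ(y_t−ȳ)² = 79.5000
r_1 = -24.3125 / 79.5000 = -0.306

-0.306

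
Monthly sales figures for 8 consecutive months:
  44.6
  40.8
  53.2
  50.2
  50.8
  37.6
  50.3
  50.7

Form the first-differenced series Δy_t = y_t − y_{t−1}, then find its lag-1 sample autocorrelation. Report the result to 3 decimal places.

First differences Δy: -3.8, 12.4, -3.0, 0.6, -13.2, 12.7, 0.4
Mean of differences = 0.8714
Numerator Σ(Δy_t−Δȳ)(Δy_{t+1}−Δȳ) = -265.6380
Denominator Σ(Δy_t−Δȳ)² = 507.9343
r_1(Δy) = -265.6380 / 507.9343 = -0.523

-0.523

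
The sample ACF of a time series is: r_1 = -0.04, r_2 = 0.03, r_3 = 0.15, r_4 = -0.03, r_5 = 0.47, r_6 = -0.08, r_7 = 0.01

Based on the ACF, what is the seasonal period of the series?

The largest autocorrelation is r_5 = 0.47; the remaining lags stay at or below 0.15.
The dominant spike at lag 5 indicates a seasonal period of 5.

5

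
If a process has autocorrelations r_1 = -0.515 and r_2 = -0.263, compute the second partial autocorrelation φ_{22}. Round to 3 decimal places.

-0.719

φ_{22} = (r_2 − r_1²) / (1 − r_1²)
r_1² = (-0.515)² = 0.265225
Numerator = -0.263 − 0.2652 = -0.5282; denominator = 1 − 0.2652 = 0.7348
φ_{22} = -0.5282 / 0.7348 = -0.719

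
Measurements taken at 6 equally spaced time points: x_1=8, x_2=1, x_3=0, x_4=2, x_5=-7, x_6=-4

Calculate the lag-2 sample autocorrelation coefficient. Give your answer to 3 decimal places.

-0.045

Mean x̄ = (8 + 1 + 0 + 2 − 7 − 4)/6 = 0.0000
Deviations from mean: 8.0000, 1.0000, 0.0000, 2.0000, -7.0000, -4.0000
Numerator Σ_{t=1}^{4}(x_t−x̄)(x_{t+2}−x̄) = -6.0000
Denominator Σ(x_t−x̄)² = 134.0000
r_2 = -6.0000 / 134.0000 = -0.045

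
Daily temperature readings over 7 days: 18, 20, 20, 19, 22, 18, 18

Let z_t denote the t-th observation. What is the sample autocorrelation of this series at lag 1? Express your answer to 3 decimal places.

Mean z̄ = (18 + 20 + 20 + 19 + 22 + 18 + 18)/7 = 19.2857
Deviations from mean: -1.2857, 0.7143, 0.7143, -0.2857, 2.7143, -1.2857, -1.2857
Σ(z_t−z̄)(z_{t+1}−z̄) = (-0.9184) + (0.5102) + (-0.2041) + (-0.7755) + (-3.4898) + (1.6531) = -3.2245
Denominator Σ(z_t−z̄)² = 13.4286
r_1 = -3.2245 / 13.4286 = -0.240

-0.240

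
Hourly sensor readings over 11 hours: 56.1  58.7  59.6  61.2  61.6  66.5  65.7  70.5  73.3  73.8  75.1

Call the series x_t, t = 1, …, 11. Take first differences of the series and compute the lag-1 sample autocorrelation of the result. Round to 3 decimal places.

First differences Δx: 2.6, 0.9, 1.6, 0.4, 4.9, -0.8, 4.8, 2.8, 0.5, 1.3
Mean of differences = 1.9000
Numerator Σ(Δx_t−Δx̄)(Δx_{t+1}−Δx̄) = -18.1900
Denominator Σ(Δx_t−Δx̄)² = 31.6600
r_1(Δx) = -18.1900 / 31.6600 = -0.575

-0.575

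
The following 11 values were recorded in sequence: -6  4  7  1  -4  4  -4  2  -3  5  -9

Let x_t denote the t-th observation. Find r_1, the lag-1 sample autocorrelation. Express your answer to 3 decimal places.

-0.357

Mean x̄ = (-6 + 4 + 7 + 1 − 4 + 4 − 4 + 2 − 3 + 5 − 9)/11 = -0.2727
Numerator Σ_{t=1}^{10}(x_t−x̄)(x_{t+1}−x̄) = -95.8017
Denominator Σ(x_t−x̄)² = 268.1818
r_1 = -95.8017 / 268.1818 = -0.357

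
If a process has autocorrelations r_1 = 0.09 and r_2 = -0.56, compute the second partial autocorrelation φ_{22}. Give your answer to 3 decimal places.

φ_{22} = (r_2 − r_1²) / (1 − r_1²)
r_1² = (0.09)² = 0.0081
Numerator = -0.56 − 0.0081 = -0.5681; denominator = 1 − 0.0081 = 0.9919
φ_{22} = -0.5681 / 0.9919 = -0.573

-0.573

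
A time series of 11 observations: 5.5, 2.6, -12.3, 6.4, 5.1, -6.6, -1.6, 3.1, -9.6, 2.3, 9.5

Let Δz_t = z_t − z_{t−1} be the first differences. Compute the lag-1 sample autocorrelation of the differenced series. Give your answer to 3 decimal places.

-0.362

First differences Δz: -2.9, -14.9, 18.7, -1.3, -11.7, 5.0, 4.7, -12.7, 11.9, 7.2
Mean of differences = 0.4000
Numerator Σ(Δz_t−Δz̄)(Δz_{t+1}−Δz̄) = -404.7000
Denominator Σ(Δz_t−Δz̄)² = 1118.9200
r_1(Δz) = -404.7000 / 1118.9200 = -0.362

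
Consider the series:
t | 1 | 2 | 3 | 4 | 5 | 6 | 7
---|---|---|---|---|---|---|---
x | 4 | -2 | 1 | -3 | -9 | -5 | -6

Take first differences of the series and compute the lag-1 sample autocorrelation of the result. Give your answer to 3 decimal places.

-0.429

First differences Δx: -6, 3, -4, -6, 4, -1
Mean of differences = -1.6667
Numerator Σ(Δx_t−Δx̄)(Δx_{t+1}−Δx̄) = -41.7778
Denominator Σ(Δx_t−Δx̄)² = 97.3333
r_1(Δx) = -41.7778 / 97.3333 = -0.429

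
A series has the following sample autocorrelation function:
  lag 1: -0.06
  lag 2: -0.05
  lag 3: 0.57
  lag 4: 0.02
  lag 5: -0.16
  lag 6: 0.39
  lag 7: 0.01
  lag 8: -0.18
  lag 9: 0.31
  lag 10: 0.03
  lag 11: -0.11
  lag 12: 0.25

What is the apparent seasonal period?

The largest autocorrelation is r_3 = 0.57, with weaker echoes at lags 6 (0.39), 9 (0.31) and 12 (0.25); the remaining lags stay at or below 0.03.
The dominant spike at lag 3 indicates a seasonal period of 3.

3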